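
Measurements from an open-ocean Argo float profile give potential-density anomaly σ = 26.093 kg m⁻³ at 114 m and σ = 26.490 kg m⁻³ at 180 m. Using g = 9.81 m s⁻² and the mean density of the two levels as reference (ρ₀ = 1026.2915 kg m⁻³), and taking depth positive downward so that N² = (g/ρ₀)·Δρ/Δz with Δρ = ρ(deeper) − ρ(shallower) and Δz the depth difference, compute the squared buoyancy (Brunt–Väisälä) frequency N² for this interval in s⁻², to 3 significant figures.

Δρ = 1026.490 − 1026.093 = 0.397 kg m⁻³ over Δz = 180 − 114 = 66 m.
N² = (9.81/1026.2915) × (0.397/66) = 5.7497 × 10⁻⁵ s⁻² ≈ 5.75 × 10⁻⁵ s⁻².
A positive N² confirms static stability across the interval.

5.75 × 10⁻⁵ s⁻²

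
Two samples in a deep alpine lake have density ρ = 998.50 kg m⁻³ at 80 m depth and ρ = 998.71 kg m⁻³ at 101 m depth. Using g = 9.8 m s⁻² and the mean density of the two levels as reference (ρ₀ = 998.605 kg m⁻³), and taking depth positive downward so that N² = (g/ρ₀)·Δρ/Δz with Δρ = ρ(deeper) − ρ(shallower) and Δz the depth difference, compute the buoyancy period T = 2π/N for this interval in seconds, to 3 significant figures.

Δρ = 998.71 − 998.50 = 0.21 kg m⁻³ over Δz = 101 − 80 = 21 m.
N² = (9.8/998.605) × (0.21/21) = 9.8137 × 10⁻⁵ s⁻².
N = √(9.8137 × 10⁻⁵) = 9.9064 × 10⁻³ rad s⁻¹, so T = 2π/N = 634.26 s ≈ 634 s.

634 s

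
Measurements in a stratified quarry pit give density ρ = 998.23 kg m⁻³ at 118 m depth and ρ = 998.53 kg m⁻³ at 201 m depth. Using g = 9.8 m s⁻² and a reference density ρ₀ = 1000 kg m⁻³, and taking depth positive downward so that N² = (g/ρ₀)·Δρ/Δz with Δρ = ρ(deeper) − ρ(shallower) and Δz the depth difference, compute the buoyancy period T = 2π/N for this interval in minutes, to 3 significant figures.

Δρ = 998.53 − 998.23 = 0.30 kg m⁻³ over Δz = 201 − 118 = 83 m.
N² = (9.8/1000) × (0.30/83) = 3.5422 × 10⁻⁵ s⁻².
N = √(3.5422 × 10⁻⁵) = 5.9516 × 10⁻³ rad s⁻¹, so T = 2π/N = 1.0557 × 10³ s = 17.595 min ≈ 17.6 min.

17.6 min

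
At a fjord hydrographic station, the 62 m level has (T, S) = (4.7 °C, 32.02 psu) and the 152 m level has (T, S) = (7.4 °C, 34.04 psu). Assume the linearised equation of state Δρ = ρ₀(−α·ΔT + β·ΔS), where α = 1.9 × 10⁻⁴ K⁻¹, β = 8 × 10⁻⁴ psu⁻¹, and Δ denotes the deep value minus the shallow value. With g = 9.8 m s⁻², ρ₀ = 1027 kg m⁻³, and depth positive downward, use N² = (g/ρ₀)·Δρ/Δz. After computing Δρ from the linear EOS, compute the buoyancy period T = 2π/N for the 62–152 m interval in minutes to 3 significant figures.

ΔT = +2.7 K, ΔS = +2.02 psu (deep − shallow).
Δρ/ρ₀ = −αΔT + βΔS = -5.13 × 10⁻⁴ + 1.616 × 10⁻³ = 1.103 × 10⁻³, so Δρ ≈ 1.133 kg m⁻³.
N² = (g/ρ₀)·Δρ/Δz = g·(Δρ/ρ₀)/Δz = 9.8 × 1.103 × 10⁻³ / 90 = 1.2010 × 10⁻⁴ s⁻².
N = √(1.2010 × 10⁻⁴) = 0.010959 rad s⁻¹ → T = 2π/N = 573.34 s = 9.5557 min ≈ 9.56 min.

9.56 min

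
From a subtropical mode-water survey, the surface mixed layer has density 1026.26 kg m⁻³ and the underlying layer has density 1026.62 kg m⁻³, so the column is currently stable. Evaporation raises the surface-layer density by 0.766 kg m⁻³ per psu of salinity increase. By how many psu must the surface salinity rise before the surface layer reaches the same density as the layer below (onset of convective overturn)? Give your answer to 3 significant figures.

0.470 psu

Density deficit of the surface layer: 1026.62 − 1026.26 = 0.36 kg m⁻³.
Required change = 0.36 / 0.766 = 0.470 psu.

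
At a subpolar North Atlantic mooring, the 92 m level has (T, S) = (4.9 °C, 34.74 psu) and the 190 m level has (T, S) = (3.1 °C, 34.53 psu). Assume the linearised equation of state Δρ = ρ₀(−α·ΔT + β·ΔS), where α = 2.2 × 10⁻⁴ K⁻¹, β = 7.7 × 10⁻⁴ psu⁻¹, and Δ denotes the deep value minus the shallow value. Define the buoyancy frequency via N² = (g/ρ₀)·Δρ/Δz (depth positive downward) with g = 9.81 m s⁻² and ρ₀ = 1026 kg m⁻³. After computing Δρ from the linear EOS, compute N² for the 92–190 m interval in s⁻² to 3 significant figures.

2.35 × 10⁻⁵ s⁻²

ΔT = -1.8 K, ΔS = -0.21 psu (deep − shallow).
Δρ/ρ₀ = −αΔT + βΔS = 3.96 × 10⁻⁴ − 1.617 × 10⁻⁴ = 2.343 × 10⁻⁴, so Δρ ≈ 0.2404 kg m⁻³.
N² = (g/ρ₀)·Δρ/Δz = g·(Δρ/ρ₀)/Δz = 9.81 × 2.343 × 10⁻⁴ / 98 = 2.3454 × 10⁻⁵ s⁻² ≈ 2.35 × 10⁻⁵ s⁻².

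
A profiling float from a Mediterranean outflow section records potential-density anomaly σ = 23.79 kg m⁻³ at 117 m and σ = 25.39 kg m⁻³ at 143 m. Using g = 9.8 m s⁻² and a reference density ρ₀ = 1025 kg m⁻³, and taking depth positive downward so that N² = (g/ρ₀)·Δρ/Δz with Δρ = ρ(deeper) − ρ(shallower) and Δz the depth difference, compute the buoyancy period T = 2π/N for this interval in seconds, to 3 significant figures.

Δρ = 1025.39 − 1023.79 = 1.60 kg m⁻³ over Δz = 143 − 117 = 26 m.
N² = (9.8/1025) × (1.60/26) = 5.8837 × 10⁻⁴ s⁻².
N = √(5.8837 × 10⁻⁴) = 0.024256 rad s⁻¹, so T = 2π/N = 259.04 s ≈ 259 s.

259 s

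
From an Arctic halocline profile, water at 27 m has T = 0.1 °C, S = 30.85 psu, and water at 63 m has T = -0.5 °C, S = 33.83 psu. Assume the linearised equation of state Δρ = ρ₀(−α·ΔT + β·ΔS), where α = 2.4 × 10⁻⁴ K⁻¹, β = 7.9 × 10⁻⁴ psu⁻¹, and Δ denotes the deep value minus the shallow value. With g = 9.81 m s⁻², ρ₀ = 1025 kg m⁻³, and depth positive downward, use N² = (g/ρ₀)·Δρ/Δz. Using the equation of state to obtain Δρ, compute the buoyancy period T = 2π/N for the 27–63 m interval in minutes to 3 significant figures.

ΔT = -0.6 K, ΔS = +2.98 psu (deep − shallow).
Δρ/ρ₀ = −αΔT + βΔS = 1.44 × 10⁻⁴ + 2.3542 × 10⁻³ = 2.4982 × 10⁻³, so Δρ ≈ 2.561 kg m⁻³.
N² = (g/ρ₀)·Δρ/Δz = g·(Δρ/ρ₀)/Δz = 9.81 × 2.4982 × 10⁻³ / 36 = 6.8076 × 10⁻⁴ s⁻².
N = √(6.8076 × 10⁻⁴) = 0.026091 rad s⁻¹ → T = 2π/N = 240.82 s = 4.0137 min ≈ 4.01 min.

4.01 min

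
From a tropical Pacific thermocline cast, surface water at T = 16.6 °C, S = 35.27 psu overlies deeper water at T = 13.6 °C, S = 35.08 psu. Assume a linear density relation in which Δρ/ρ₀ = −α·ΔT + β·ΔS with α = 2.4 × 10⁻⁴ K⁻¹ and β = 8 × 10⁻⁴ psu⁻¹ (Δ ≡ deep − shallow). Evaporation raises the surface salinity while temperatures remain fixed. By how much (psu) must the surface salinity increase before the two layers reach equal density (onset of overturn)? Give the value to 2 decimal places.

Neutral buoyancy requires −α(T_deep − T_surf) + β(S_deep − S_surf′) = 0.
S_surf′ = S_deep − (α/β)·ΔT = 35.08 − (2.4 × 10⁻⁴/8 × 10⁻⁴)·(-3.0) = 35.9800 psu.
Increase required: 35.9800 − 35.27 = 0.7100 psu.

0.71 psu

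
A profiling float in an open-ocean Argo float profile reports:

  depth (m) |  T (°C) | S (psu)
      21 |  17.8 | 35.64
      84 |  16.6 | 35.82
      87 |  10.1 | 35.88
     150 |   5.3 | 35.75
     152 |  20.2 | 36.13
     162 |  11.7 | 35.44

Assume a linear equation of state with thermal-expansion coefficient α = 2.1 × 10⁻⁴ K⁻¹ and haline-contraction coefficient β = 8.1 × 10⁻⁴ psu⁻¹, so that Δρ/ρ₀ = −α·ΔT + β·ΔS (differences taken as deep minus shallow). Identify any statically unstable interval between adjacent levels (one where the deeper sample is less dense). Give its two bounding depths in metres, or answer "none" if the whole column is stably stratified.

150–152 m

Evaluate Δρ/ρ₀ = −αΔT + βΔS across each adjacent pair:
  21–84 m: −αΔT+βΔS = −(2.1 × 10⁻⁴)(-1.2)+(8.1 × 10⁻⁴)(+0.18) = 4.0 × 10⁻⁴ → stable
  84–87 m: −αΔT+βΔS = −(2.1 × 10⁻⁴)(-6.5)+(8.1 × 10⁻⁴)(+0.06) = 1.4 × 10⁻³ → stable
  87–150 m: −αΔT+βΔS = −(2.1 × 10⁻⁴)(-4.8)+(8.1 × 10⁻⁴)(-0.13) = 9.0 × 10⁻⁴ → stable
  150–152 m: −αΔT+βΔS = −(2.1 × 10⁻⁴)(+14.9)+(8.1 × 10⁻⁴)(+0.38) = -2.8 × 10⁻³ → UNSTABLE
  152–162 m: −αΔT+βΔS = −(2.1 × 10⁻⁴)(-8.5)+(8.1 × 10⁻⁴)(-0.69) = 1.2 × 10⁻³ → stable
The 150–152 m interval has Δρ < 0: lighter water underlies denser water.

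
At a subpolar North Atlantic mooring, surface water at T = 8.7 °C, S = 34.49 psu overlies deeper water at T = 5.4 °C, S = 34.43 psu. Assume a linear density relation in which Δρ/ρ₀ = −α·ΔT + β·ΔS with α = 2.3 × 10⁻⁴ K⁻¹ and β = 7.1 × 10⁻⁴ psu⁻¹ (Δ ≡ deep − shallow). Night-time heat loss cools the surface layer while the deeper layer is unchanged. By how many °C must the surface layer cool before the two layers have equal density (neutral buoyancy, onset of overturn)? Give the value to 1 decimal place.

3.1 °C

Neutral buoyancy requires Δρ = 0, i.e. −α(T_deep − T_surf′) + β(S_deep − S_surf) = 0.
T_surf′ = T_deep − (β/α)·ΔS = 5.4 − (7.1 × 10⁻⁴/2.3 × 10⁻⁴)·(-0.06) = 5.585 °C.
Cooling required: 8.7 − (5.585) = 3.115 °C.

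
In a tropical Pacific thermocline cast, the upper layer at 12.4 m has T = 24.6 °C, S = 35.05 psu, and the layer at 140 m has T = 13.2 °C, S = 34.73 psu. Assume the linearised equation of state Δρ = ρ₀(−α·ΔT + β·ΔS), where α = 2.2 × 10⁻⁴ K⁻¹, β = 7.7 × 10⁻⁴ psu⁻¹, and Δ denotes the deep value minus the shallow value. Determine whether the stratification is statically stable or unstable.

ΔT = 13.2 − 24.6 = -11.4 K and ΔS = 34.73 − 35.05 = -0.32 psu (deep − shallow).
−αΔT = 2.508 × 10⁻³; βΔS = -2.464 × 10⁻⁴; sum Δρ/ρ₀ = 2.2616 × 10⁻³.
Δρ/ρ₀ > 0, so Δρ > 0: deeper water is denser → statically stable.

stable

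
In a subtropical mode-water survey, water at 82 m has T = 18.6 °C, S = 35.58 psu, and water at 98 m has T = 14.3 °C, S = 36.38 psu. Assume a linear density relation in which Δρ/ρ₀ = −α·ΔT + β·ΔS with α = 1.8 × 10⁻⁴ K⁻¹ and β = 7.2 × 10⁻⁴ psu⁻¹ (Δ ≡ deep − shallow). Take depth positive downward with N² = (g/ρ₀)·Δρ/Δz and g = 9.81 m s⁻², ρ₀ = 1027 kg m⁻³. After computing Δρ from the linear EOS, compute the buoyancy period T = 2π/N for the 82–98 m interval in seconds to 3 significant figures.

ΔT = -4.3 K, ΔS = +0.80 psu (deep − shallow).
Δρ/ρ₀ = −αΔT + βΔS = 7.74 × 10⁻⁴ + 5.76 × 10⁻⁴ = 1.35 × 10⁻³, so Δρ ≈ 1.386 kg m⁻³.
N² = (g/ρ₀)·Δρ/Δz = g·(Δρ/ρ₀)/Δz = 9.81 × 1.35 × 10⁻³ / 16 = 8.2772 × 10⁻⁴ s⁻².
N = √(8.2772 × 10⁻⁴) = 0.028770 rad s⁻¹ → T = 2π/N = 218.39 s ≈ 218 s.

218 s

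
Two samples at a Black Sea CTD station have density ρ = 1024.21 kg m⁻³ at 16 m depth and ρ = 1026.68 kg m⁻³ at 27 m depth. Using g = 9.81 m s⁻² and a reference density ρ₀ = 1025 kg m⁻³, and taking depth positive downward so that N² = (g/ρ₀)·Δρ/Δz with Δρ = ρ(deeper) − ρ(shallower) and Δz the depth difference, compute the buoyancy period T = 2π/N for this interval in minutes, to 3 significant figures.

2.26 min

Δρ = 1026.68 − 1024.21 = 2.47 kg m⁻³ over Δz = 27 − 16 = 11 m.
N² = (9.81/1025) × (2.47/11) = 2.1491 × 10⁻³ s⁻².
N = √(2.1491 × 10⁻³) = 0.046358 rad s⁻¹, so T = 2π/N = 135.54 s = 2.2590 min ≈ 2.26 min.
N² > 0, so the interval is statically stable.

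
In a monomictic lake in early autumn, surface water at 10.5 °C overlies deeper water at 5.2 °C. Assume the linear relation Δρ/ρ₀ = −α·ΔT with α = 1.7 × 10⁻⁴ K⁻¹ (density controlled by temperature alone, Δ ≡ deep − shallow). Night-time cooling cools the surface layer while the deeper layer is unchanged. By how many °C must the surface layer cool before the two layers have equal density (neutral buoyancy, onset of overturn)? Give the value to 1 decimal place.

5.3 °C

With temperature the only control, equal density requires T_surf′ = T_deep.
T_surf′ = 5.2 °C.
Cooling required: 10.5 − 5.2 = 5.3 °C.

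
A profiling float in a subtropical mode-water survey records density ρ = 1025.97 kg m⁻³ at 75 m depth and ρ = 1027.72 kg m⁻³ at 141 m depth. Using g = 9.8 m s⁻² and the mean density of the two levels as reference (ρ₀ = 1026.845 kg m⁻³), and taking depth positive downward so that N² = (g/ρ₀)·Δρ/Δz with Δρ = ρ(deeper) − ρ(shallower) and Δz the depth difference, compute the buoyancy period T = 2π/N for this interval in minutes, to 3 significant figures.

Δρ = 1027.72 − 1025.97 = 1.75 kg m⁻³ over Δz = 141 − 75 = 66 m.
N² = (9.8/1026.845) × (1.75/66) = 2.5306 × 10⁻⁴ s⁻².
N = √(2.5306 × 10⁻⁴) = 0.015908 rad s⁻¹, so T = 2π/N = 394.97 s = 6.5828 min ≈ 6.58 min.

6.58 min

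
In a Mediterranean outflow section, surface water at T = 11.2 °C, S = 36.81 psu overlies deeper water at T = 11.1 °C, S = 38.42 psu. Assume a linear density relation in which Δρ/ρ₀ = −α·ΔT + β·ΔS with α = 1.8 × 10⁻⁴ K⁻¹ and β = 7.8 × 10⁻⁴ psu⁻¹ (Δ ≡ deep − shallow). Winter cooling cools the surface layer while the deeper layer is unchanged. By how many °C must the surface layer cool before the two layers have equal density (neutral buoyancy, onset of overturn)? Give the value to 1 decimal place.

7.1 °C

Neutral buoyancy requires Δρ = 0, i.e. −α(T_deep − T_surf′) + β(S_deep − S_surf) = 0.
T_surf′ = T_deep − (β/α)·ΔS = 11.1 − (7.8 × 10⁻⁴/1.8 × 10⁻⁴)·(+1.61) = 4.123 °C.
Cooling required: 11.2 − (4.123) = 7.077 °C.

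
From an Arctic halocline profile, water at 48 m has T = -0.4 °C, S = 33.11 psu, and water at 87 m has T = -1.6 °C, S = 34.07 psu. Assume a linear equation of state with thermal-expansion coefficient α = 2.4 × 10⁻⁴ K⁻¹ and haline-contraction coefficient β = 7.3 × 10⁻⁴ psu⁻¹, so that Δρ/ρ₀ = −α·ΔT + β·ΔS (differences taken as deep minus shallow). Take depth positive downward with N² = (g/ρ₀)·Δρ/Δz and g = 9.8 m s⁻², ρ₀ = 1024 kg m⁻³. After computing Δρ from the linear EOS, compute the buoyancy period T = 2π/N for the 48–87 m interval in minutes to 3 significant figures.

ΔT = -1.2 K, ΔS = +0.96 psu (deep − shallow).
Δρ/ρ₀ = −αΔT + βΔS = 2.88 × 10⁻⁴ + 7.008 × 10⁻⁴ = 9.888 × 10⁻⁴, so Δρ ≈ 1.013 kg m⁻³.
N² = (g/ρ₀)·Δρ/Δz = g·(Δρ/ρ₀)/Δz = 9.8 × 9.888 × 10⁻⁴ / 39 = 2.4847 × 10⁻⁴ s⁻².
N = √(2.4847 × 10⁻⁴) = 0.015763 rad s⁻¹ → T = 2π/N = 398.60 s = 6.6433 min ≈ 6.64 min.

6.64 min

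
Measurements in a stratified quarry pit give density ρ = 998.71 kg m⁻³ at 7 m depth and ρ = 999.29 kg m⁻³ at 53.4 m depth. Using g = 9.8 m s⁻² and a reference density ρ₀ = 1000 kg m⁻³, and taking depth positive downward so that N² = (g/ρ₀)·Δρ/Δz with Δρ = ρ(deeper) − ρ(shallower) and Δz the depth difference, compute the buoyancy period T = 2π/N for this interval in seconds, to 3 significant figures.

Δρ = 999.29 − 998.71 = 0.58 kg m⁻³ over Δz = 53.4 − 7 = 46.4 m.
N² = (9.8/1000) × (0.58/46.4) = 1.2250 × 10⁻⁴ s⁻².
N = √(1.2250 × 10⁻⁴) = 0.011068 rad s⁻¹, so T = 2π/N = 567.69 s ≈ 568 s.

568 s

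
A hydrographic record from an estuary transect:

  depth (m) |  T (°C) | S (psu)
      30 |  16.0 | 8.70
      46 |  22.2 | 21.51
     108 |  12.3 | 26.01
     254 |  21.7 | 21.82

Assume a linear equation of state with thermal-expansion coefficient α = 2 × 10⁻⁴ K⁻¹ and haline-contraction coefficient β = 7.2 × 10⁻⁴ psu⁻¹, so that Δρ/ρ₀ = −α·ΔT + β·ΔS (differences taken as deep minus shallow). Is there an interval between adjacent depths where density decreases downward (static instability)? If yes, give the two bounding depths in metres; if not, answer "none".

108–254 m

Evaluate Δρ/ρ₀ = −αΔT + βΔS across each adjacent pair:
  30–46 m: −αΔT+βΔS = −(2 × 10⁻⁴)(+6.2)+(7.2 × 10⁻⁴)(+12.81) = 8.0 × 10⁻³ → stable
  46–108 m: −αΔT+βΔS = −(2 × 10⁻⁴)(-9.9)+(7.2 × 10⁻⁴)(+4.50) = 5.2 × 10⁻³ → stable
  108–254 m: −αΔT+βΔS = −(2 × 10⁻⁴)(+9.4)+(7.2 × 10⁻⁴)(-4.19) = -4.9 × 10⁻³ → UNSTABLE
The 108–254 m interval has Δρ < 0: lighter water underlies denser water.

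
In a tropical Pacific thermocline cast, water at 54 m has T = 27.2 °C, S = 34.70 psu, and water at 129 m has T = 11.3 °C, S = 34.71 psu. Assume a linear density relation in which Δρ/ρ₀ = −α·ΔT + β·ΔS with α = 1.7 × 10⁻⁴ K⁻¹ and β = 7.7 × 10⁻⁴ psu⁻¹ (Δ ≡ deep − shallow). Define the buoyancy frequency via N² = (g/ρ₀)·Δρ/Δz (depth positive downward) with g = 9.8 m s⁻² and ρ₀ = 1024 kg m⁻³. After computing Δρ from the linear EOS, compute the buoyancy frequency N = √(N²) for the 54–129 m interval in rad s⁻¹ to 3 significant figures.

0.0188 rad s⁻¹

ΔT = -15.9 K, ΔS = +0.01 psu (deep − shallow).
Δρ/ρ₀ = −αΔT + βΔS = 2.703 × 10⁻³ + 7.70 × 10⁻⁶ = 2.7107 × 10⁻³, so Δρ ≈ 2.776 kg m⁻³.
N² = (g/ρ₀)·Δρ/Δz = g·(Δρ/ρ₀)/Δz = 9.8 × 2.7107 × 10⁻³ / 75 = 3.5420 × 10⁻⁴ s⁻².
N = √(3.5420 × 10⁻⁴) = 0.018820 rad s⁻¹ ≈ 0.0188 rad s⁻¹.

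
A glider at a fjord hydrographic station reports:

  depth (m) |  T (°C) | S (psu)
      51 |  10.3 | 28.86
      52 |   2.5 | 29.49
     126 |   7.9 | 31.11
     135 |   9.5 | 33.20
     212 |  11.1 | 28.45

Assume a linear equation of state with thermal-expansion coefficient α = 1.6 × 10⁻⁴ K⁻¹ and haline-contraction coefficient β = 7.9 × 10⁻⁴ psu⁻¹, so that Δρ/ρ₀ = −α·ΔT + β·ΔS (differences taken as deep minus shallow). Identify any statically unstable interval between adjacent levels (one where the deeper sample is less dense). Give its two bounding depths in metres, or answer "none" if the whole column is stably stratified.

Evaluate Δρ/ρ₀ = −αΔT + βΔS across each adjacent pair:
  51–52 m: −αΔT+βΔS = −(1.6 × 10⁻⁴)(-7.8)+(7.9 × 10⁻⁴)(+0.63) = 1.7 × 10⁻³ → stable
  52–126 m: −αΔT+βΔS = −(1.6 × 10⁻⁴)(+5.4)+(7.9 × 10⁻⁴)(+1.62) = 4.2 × 10⁻⁴ → stable
  126–135 m: −αΔT+βΔS = −(1.6 × 10⁻⁴)(+1.6)+(7.9 × 10⁻⁴)(+2.09) = 1.4 × 10⁻³ → stable
  135–212 m: −αΔT+βΔS = −(1.6 × 10⁻⁴)(+1.6)+(7.9 × 10⁻⁴)(-4.75) = -4.0 × 10⁻³ → UNSTABLE
The 135–212 m interval has Δρ < 0: lighter water underlies denser water.

135–212 m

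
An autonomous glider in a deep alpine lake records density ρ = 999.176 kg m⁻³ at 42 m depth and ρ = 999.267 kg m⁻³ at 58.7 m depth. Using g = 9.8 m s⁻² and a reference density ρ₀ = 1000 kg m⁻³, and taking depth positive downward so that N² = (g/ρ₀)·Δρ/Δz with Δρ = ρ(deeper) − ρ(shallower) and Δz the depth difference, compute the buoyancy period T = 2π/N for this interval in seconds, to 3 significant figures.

860 s

Δρ = 999.267 − 999.176 = 0.091 kg m⁻³ over Δz = 58.7 − 42 = 16.7 m.
N² = (9.8/1000) × (0.091/16.7) = 5.3401 × 10⁻⁵ s⁻².
N = √(5.3401 × 10⁻⁵) = 7.3076 × 10⁻³ rad s⁻¹, so T = 2π/N = 859.82 s ≈ 860 s.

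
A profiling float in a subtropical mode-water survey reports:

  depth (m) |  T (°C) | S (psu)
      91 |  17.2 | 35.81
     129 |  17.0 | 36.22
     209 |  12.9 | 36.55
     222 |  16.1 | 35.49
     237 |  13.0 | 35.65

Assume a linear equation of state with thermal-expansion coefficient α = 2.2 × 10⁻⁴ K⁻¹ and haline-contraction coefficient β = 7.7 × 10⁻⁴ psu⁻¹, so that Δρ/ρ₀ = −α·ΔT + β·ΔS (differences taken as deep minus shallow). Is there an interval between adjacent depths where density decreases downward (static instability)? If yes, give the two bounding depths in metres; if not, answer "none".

209–222 m

Evaluate Δρ/ρ₀ = −αΔT + βΔS across each adjacent pair:
  91–129 m: −αΔT+βΔS = −(2.2 × 10⁻⁴)(-0.2)+(7.7 × 10⁻⁴)(+0.41) = 3.6 × 10⁻⁴ → stable
  129–209 m: −αΔT+βΔS = −(2.2 × 10⁻⁴)(-4.1)+(7.7 × 10⁻⁴)(+0.33) = 1.2 × 10⁻³ → stable
  209–222 m: −αΔT+βΔS = −(2.2 × 10⁻⁴)(+3.2)+(7.7 × 10⁻⁴)(-1.06) = -1.5 × 10⁻³ → UNSTABLE
  222–237 m: −αΔT+βΔS = −(2.2 × 10⁻⁴)(-3.1)+(7.7 × 10⁻⁴)(+0.16) = 8.1 × 10⁻⁴ → stable
The 209–222 m interval has Δρ < 0: lighter water underlies denser water.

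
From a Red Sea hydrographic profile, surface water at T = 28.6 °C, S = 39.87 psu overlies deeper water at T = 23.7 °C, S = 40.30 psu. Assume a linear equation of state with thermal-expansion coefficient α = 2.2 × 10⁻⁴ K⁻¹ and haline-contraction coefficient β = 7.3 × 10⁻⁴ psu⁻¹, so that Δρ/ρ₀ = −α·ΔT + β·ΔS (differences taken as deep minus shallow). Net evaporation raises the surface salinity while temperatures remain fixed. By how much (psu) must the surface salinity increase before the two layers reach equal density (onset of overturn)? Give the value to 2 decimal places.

Neutral buoyancy requires −α(T_deep − T_surf) + β(S_deep − S_surf′) = 0.
S_surf′ = S_deep − (α/β)·ΔT = 40.30 − (2.2 × 10⁻⁴/7.3 × 10⁻⁴)·(-4.9) = 41.7767 psu.
Increase required: 41.7767 − 39.87 = 1.9067 psu.

1.91 psu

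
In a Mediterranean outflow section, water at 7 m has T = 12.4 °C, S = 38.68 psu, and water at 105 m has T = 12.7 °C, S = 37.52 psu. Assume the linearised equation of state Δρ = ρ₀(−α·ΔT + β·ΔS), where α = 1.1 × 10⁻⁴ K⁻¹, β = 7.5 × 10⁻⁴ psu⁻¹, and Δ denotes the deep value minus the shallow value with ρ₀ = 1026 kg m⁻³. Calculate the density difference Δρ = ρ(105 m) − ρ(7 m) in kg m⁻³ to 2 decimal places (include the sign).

ΔT = +0.3 K, ΔS = -1.16 psu (deep − shallow).
Δρ/ρ₀ = −(1.1 × 10⁻⁴)(+0.3) + (7.5 × 10⁻⁴)(-1.16) = -9.03 × 10⁻⁴.
Δρ = 1026 × (-9.03 × 10⁻⁴) = -0.93 kg m⁻³.
Negative Δρ: lighter below, statically unstable.

-0.93 kg m⁻³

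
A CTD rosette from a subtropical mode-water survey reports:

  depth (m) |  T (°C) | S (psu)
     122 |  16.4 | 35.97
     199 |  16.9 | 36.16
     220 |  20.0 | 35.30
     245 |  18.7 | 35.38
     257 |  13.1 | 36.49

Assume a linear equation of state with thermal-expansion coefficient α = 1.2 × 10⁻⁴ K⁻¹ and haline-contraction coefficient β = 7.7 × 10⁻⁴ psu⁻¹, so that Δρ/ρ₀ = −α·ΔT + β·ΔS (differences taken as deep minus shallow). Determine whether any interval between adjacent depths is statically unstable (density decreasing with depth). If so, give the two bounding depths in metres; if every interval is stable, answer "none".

Evaluate Δρ/ρ₀ = −αΔT + βΔS across each adjacent pair:
  122–199 m: −αΔT+βΔS = −(1.2 × 10⁻⁴)(+0.5)+(7.7 × 10⁻⁴)(+0.19) = 8.6 × 10⁻⁵ → stable
  199–220 m: −αΔT+βΔS = −(1.2 × 10⁻⁴)(+3.1)+(7.7 × 10⁻⁴)(-0.86) = -1.0 × 10⁻³ → UNSTABLE
  220–245 m: −αΔT+βΔS = −(1.2 × 10⁻⁴)(-1.3)+(7.7 × 10⁻⁴)(+0.08) = 2.2 × 10⁻⁴ → stable
  245–257 m: −αΔT+βΔS = −(1.2 × 10⁻⁴)(-5.6)+(7.7 × 10⁻⁴)(+1.11) = 1.5 × 10⁻³ → stable
The 199–220 m interval has Δρ < 0: lighter water underlies denser water.

199–220 m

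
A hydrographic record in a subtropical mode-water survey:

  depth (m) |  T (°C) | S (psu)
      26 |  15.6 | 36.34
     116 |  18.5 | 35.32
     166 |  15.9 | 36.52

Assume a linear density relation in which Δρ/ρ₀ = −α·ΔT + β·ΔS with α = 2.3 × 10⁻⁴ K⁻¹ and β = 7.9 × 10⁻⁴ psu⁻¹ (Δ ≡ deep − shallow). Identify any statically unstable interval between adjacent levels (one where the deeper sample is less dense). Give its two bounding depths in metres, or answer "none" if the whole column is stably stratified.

26–116 m

Evaluate Δρ/ρ₀ = −αΔT + βΔS across each adjacent pair:
  26–116 m: −αΔT+βΔS = −(2.3 × 10⁻⁴)(+2.9)+(7.9 × 10⁻⁴)(-1.02) = -1.5 × 10⁻³ → UNSTABLE
  116–166 m: −αΔT+βΔS = −(2.3 × 10⁻⁴)(-2.6)+(7.9 × 10⁻⁴)(+1.20) = 1.5 × 10⁻³ → stable
The 26–116 m interval has Δρ < 0: lighter water underlies denser water.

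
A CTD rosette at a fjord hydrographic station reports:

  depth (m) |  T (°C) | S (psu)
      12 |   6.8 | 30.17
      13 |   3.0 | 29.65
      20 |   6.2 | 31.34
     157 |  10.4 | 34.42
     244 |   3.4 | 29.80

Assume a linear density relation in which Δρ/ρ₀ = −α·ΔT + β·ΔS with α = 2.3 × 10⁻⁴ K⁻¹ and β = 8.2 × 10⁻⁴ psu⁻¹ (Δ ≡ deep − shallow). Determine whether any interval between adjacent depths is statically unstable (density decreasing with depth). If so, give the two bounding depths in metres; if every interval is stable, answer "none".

157–244 m

Evaluate Δρ/ρ₀ = −αΔT + βΔS across each adjacent pair:
  12–13 m: −αΔT+βΔS = −(2.3 × 10⁻⁴)(-3.8)+(8.2 × 10⁻⁴)(-0.52) = 4.5 × 10⁻⁴ → stable
  13–20 m: −αΔT+βΔS = −(2.3 × 10⁻⁴)(+3.2)+(8.2 × 10⁻⁴)(+1.69) = 6.5 × 10⁻⁴ → stable
  20–157 m: −αΔT+βΔS = −(2.3 × 10⁻⁴)(+4.2)+(8.2 × 10⁻⁴)(+3.08) = 1.6 × 10⁻³ → stable
  157–244 m: −αΔT+βΔS = −(2.3 × 10⁻⁴)(-7.0)+(8.2 × 10⁻⁴)(-4.62) = -2.2 × 10⁻³ → UNSTABLE
The 157–244 m interval has Δρ < 0: lighter water underlies denser water.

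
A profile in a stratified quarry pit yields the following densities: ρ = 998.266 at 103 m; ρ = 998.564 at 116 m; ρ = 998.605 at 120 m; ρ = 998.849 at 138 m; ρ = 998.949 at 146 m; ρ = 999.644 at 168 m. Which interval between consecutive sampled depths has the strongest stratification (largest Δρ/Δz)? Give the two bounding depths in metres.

146–168 m

Compute the density gradient over each adjacent pair:
  103–116 m: Δρ/Δz = 0.298/13 = 0.023 kg m⁻⁴
  116–120 m: Δρ/Δz = 0.041/4 = 0.010 kg m⁻⁴
  120–138 m: Δρ/Δz = 0.244/18 = 0.014 kg m⁻⁴
  138–146 m: Δρ/Δz = 0.100/8 = 0.013 kg m⁻⁴
  146–168 m: Δρ/Δz = 0.695/22 = 0.032 kg m⁻⁴
The largest gradient is in the 146–168 m interval — the pycnocline.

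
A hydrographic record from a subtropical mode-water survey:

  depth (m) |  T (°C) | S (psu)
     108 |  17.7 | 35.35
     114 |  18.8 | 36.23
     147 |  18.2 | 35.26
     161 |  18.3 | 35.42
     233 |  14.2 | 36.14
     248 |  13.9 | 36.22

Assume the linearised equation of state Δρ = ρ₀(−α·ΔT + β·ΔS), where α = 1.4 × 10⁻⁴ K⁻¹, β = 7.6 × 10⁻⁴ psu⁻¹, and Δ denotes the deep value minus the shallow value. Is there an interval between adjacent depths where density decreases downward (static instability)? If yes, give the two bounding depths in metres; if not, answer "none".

Evaluate Δρ/ρ₀ = −αΔT + βΔS across each adjacent pair:
  108–114 m: −αΔT+βΔS = −(1.4 × 10⁻⁴)(+1.1)+(7.6 × 10⁻⁴)(+0.88) = 5.1 × 10⁻⁴ → stable
  114–147 m: −αΔT+βΔS = −(1.4 × 10⁻⁴)(-0.6)+(7.6 × 10⁻⁴)(-0.97) = -6.5 × 10⁻⁴ → UNSTABLE
  147–161 m: −αΔT+βΔS = −(1.4 × 10⁻⁴)(+0.1)+(7.6 × 10⁻⁴)(+0.16) = 1.1 × 10⁻⁴ → stable
  161–233 m: −αΔT+βΔS = −(1.4 × 10⁻⁴)(-4.1)+(7.6 × 10⁻⁴)(+0.72) = 1.1 × 10⁻³ → stable
  233–248 m: −αΔT+βΔS = −(1.4 × 10⁻⁴)(-0.3)+(7.6 × 10⁻⁴)(+0.08) = 1.0 × 10⁻⁴ → stable
The 114–147 m interval has Δρ < 0: lighter water underlies denser water.

114–147 m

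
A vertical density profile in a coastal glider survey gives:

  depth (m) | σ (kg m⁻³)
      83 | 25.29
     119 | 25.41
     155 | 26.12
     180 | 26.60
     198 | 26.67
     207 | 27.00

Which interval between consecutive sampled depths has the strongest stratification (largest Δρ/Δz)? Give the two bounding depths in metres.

Compute the density gradient over each adjacent pair:
  83–119 m: Δρ/Δz = 0.12/36 = 3.3 × 10⁻³ kg m⁻⁴
  119–155 m: Δρ/Δz = 0.71/36 = 0.020 kg m⁻⁴
  155–180 m: Δρ/Δz = 0.48/25 = 0.019 kg m⁻⁴
  180–198 m: Δρ/Δz = 0.07/18 = 3.9 × 10⁻³ kg m⁻⁴
  198–207 m: Δρ/Δz = 0.33/9 = 0.037 kg m⁻⁴
The largest gradient is in the 198–207 m interval — the pycnocline.

198–207 m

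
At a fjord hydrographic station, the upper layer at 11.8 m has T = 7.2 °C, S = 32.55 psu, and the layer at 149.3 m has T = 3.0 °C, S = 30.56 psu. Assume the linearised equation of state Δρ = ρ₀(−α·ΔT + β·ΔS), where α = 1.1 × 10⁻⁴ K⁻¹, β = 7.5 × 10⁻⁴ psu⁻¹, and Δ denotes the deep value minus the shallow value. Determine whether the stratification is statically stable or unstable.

ΔT = 3.0 − 7.2 = -4.2 K and ΔS = 30.56 − 32.55 = -1.99 psu (deep − shallow).
−αΔT = 4.62 × 10⁻⁴; βΔS = -1.4925 × 10⁻³; sum Δρ/ρ₀ = -1.0305 × 10⁻³.
Δρ/ρ₀ < 0, so Δρ < 0: deeper water is lighter → statically unstable; the column would overturn.

unstable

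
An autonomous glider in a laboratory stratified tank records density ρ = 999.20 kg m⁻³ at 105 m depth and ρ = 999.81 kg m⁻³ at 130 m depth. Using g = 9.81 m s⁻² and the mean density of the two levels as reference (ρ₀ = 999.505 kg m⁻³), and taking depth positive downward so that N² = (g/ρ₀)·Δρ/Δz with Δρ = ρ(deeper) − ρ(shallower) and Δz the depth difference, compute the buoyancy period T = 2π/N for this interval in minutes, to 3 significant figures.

Δρ = 999.81 − 999.20 = 0.61 kg m⁻³ over Δz = 130 − 105 = 25 m.
N² = (9.81/999.505) × (0.61/25) = 2.3948 × 10⁻⁴ s⁻².
N = √(2.3948 × 10⁻⁴) = 0.015475 rad s⁻¹, so T = 2π/N = 406.02 s = 6.7670 min ≈ 6.77 min.
Since Δρ > 0 the layer is stably stratified.

6.77 min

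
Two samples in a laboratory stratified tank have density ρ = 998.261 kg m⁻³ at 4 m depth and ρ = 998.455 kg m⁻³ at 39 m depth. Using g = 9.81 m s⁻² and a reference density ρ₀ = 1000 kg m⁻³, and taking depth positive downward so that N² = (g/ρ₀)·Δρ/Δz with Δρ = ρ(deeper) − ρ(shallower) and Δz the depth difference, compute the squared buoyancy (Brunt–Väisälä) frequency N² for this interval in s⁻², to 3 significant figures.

Δρ = 998.455 − 998.261 = 0.194 kg m⁻³ over Δz = 39 − 4 = 35 m.
N² = (9.81/1000) × (0.194/35) = 5.4375 × 10⁻⁵ s⁻² ≈ 5.44 × 10⁻⁵ s⁻².
N² > 0, so the interval is statically stable.

5.44 × 10⁻⁵ s⁻²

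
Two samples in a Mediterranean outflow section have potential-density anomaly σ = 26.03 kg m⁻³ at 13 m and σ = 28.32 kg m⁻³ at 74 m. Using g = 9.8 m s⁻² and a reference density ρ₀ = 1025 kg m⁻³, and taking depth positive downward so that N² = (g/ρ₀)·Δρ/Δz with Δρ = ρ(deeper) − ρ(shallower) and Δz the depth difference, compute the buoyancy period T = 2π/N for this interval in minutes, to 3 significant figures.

Δρ = 1028.32 − 1026.03 = 2.29 kg m⁻³ over Δz = 74 − 13 = 61 m.
N² = (9.8/1025) × (2.29/61) = 3.5893 × 10⁻⁴ s⁻².
N = √(3.5893 × 10⁻⁴) = 0.018945 rad s⁻¹, so T = 2π/N = 331.65 s = 5.5275 min ≈ 5.53 min.
Since Δρ > 0 the layer is stably stratified.

5.53 min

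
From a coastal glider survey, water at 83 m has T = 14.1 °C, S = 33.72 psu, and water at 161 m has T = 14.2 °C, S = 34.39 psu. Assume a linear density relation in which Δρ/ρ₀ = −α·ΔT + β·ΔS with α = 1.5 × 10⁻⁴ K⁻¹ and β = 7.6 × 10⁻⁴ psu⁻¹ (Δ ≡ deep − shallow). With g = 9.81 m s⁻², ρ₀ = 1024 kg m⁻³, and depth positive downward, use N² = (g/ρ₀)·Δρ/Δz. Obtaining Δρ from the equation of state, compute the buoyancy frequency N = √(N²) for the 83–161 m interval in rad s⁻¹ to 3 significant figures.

ΔT = +0.1 K, ΔS = +0.67 psu (deep − shallow).
Δρ/ρ₀ = −αΔT + βΔS = -1.50 × 10⁻⁵ + 5.092 × 10⁻⁴ = 4.942 × 10⁻⁴, so Δρ ≈ 0.5061 kg m⁻³.
N² = (g/ρ₀)·Δρ/Δz = g·(Δρ/ρ₀)/Δz = 9.81 × 4.942 × 10⁻⁴ / 78 = 6.2155 × 10⁻⁵ s⁻².
N = √(6.2155 × 10⁻⁵) = 7.8838 × 10⁻³ rad s⁻¹ ≈ 7.88 × 10⁻³ rad s⁻¹.

7.88 × 10⁻³ rad s⁻¹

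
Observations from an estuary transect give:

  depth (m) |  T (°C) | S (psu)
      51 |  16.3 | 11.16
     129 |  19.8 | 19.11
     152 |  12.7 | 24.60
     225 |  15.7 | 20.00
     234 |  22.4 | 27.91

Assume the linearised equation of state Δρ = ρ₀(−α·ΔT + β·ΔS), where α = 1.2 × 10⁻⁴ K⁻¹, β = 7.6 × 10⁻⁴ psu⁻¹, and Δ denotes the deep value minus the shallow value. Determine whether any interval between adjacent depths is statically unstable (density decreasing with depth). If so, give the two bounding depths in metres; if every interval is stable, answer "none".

Evaluate Δρ/ρ₀ = −αΔT + βΔS across each adjacent pair:
  51–129 m: −αΔT+βΔS = −(1.2 × 10⁻⁴)(+3.5)+(7.6 × 10⁻⁴)(+7.95) = 5.6 × 10⁻³ → stable
  129–152 m: −αΔT+βΔS = −(1.2 × 10⁻⁴)(-7.1)+(7.6 × 10⁻⁴)(+5.49) = 5.0 × 10⁻³ → stable
  152–225 m: −αΔT+βΔS = −(1.2 × 10⁻⁴)(+3.0)+(7.6 × 10⁻⁴)(-4.60) = -3.9 × 10⁻³ → UNSTABLE
  225–234 m: −αΔT+βΔS = −(1.2 × 10⁻⁴)(+6.7)+(7.6 × 10⁻⁴)(+7.91) = 5.2 × 10⁻³ → stable
The 152–225 m interval has Δρ < 0: lighter water underlies denser water.

152–225 m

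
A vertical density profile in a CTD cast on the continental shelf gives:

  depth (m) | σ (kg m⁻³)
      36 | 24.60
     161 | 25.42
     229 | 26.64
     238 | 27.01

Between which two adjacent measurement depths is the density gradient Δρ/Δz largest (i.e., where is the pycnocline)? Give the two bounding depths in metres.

Compute the density gradient over each adjacent pair:
  36–161 m: Δρ/Δz = 0.82/125 = 6.6 × 10⁻³ kg m⁻⁴
  161–229 m: Δρ/Δz = 1.22/68 = 0.018 kg m⁻⁴
  229–238 m: Δρ/Δz = 0.37/9 = 0.041 kg m⁻⁴
The largest gradient is in the 229–238 m interval — the pycnocline.

229–238 m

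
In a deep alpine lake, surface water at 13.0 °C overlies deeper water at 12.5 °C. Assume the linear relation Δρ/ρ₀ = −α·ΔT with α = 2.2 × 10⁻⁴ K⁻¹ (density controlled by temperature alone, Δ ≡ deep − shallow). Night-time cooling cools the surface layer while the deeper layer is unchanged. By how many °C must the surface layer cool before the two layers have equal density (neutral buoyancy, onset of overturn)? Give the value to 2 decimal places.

With temperature the only control, equal density requires T_surf′ = T_deep.
T_surf′ = 12.5 °C.
Cooling required: 13.0 − 12.5 = 0.50 °C.

0.50 °C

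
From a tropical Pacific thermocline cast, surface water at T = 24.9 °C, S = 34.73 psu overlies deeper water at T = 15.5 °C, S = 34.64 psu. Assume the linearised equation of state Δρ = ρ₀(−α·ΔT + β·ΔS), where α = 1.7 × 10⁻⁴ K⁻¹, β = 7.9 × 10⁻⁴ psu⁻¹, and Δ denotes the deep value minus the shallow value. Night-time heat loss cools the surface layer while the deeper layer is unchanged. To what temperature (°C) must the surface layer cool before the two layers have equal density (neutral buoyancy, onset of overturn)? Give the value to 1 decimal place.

Neutral buoyancy requires Δρ = 0, i.e. −α(T_deep − T_surf′) + β(S_deep − S_surf) = 0.
T_surf′ = T_deep − (β/α)·ΔS = 15.5 − (7.9 × 10⁻⁴/1.7 × 10⁻⁴)·(-0.09) = 15.918 °C.
Cooling required: 24.9 − (15.918) = 8.982 °C.

15.9 °C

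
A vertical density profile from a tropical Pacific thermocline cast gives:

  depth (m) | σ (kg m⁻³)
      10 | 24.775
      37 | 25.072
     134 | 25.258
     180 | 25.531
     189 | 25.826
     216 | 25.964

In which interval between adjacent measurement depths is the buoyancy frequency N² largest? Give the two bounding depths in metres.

180–189 m

Compute the density gradient over each adjacent pair:
  10–37 m: Δρ/Δz = 0.297/27 = 0.011 kg m⁻⁴
  37–134 m: Δρ/Δz = 0.186/97 = 1.9 × 10⁻³ kg m⁻⁴
  134–180 m: Δρ/Δz = 0.273/46 = 5.9 × 10⁻³ kg m⁻⁴
  180–189 m: Δρ/Δz = 0.295/9 = 0.033 kg m⁻⁴
  189–216 m: Δρ/Δz = 0.138/27 = 5.1 × 10⁻³ kg m⁻⁴
The largest gradient is in the 180–189 m interval — the pycnocline.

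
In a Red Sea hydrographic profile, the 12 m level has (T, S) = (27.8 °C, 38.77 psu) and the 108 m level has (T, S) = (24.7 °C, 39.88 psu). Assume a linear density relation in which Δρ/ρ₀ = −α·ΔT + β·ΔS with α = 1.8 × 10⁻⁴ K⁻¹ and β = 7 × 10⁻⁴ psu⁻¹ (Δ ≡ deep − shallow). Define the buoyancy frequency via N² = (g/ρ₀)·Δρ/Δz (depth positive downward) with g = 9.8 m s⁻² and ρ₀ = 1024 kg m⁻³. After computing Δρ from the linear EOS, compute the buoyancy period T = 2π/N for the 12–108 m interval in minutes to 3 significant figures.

ΔT = -3.1 K, ΔS = +1.11 psu (deep − shallow).
Δρ/ρ₀ = −αΔT + βΔS = 5.58 × 10⁻⁴ + 7.77 × 10⁻⁴ = 1.335 × 10⁻³, so Δρ ≈ 1.367 kg m⁻³.
N² = (g/ρ₀)·Δρ/Δz = g·(Δρ/ρ₀)/Δz = 9.8 × 1.335 × 10⁻³ / 96 = 1.3628 × 10⁻⁴ s⁻².
N = √(1.3628 × 10⁻⁴) = 0.011674 rad s⁻¹ → T = 2π/N = 538.22 s = 8.9703 min ≈ 8.97 min.

8.97 min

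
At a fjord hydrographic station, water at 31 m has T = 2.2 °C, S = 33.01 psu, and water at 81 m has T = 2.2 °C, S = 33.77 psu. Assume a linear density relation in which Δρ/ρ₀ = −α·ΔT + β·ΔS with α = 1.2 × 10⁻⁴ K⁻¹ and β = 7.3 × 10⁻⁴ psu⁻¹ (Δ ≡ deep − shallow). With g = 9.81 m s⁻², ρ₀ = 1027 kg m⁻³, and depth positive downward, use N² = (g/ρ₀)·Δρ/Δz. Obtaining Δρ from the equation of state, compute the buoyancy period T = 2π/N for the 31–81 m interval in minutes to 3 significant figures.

10.0 min

ΔT = +0.0 K, ΔS = +0.76 psu (deep − shallow).
Δρ/ρ₀ = −αΔT + βΔS = 0 + 5.548 × 10⁻⁴ = 5.548 × 10⁻⁴, so Δρ ≈ 0.5698 kg m⁻³.
N² = (g/ρ₀)·Δρ/Δz = g·(Δρ/ρ₀)/Δz = 9.81 × 5.548 × 10⁻⁴ / 50 = 1.0885 × 10⁻⁴ s⁻².
N = √(1.0885 × 10⁻⁴) = 0.010433 rad s⁻¹ → T = 2π/N = 602.24 s = 10.037 min ≈ 10.0 min.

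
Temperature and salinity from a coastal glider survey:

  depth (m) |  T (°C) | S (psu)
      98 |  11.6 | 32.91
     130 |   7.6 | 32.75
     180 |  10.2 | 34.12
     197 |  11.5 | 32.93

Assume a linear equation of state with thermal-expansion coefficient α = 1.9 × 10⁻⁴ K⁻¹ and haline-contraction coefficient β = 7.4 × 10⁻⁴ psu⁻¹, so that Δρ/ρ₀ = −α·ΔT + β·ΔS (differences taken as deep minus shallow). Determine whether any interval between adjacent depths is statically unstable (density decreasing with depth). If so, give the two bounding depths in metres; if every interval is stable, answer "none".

180–197 m

Evaluate Δρ/ρ₀ = −αΔT + βΔS across each adjacent pair:
  98–130 m: −αΔT+βΔS = −(1.9 × 10⁻⁴)(-4.0)+(7.4 × 10⁻⁴)(-0.16) = 6.4 × 10⁻⁴ → stable
  130–180 m: −αΔT+βΔS = −(1.9 × 10⁻⁴)(+2.6)+(7.4 × 10⁻⁴)(+1.37) = 5.2 × 10⁻⁴ → stable
  180–197 m: −αΔT+βΔS = −(1.9 × 10⁻⁴)(+1.3)+(7.4 × 10⁻⁴)(-1.19) = -1.1 × 10⁻³ → UNSTABLE
The 180–197 m interval has Δρ < 0: lighter water underlies denser water.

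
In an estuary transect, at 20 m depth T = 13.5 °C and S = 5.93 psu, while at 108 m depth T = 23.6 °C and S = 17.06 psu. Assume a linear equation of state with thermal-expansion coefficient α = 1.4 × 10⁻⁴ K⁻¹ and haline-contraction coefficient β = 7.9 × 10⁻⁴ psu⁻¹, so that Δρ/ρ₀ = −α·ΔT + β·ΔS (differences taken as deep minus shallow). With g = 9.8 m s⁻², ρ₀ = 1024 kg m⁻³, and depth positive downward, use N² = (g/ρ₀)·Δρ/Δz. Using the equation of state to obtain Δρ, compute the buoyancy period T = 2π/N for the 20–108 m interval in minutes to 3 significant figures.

3.65 min

ΔT = +10.1 K, ΔS = +11.13 psu (deep − shallow).
Δρ/ρ₀ = −αΔT + βΔS = -1.414 × 10⁻³ + 8.7927 × 10⁻³ = 7.3787 × 10⁻³, so Δρ ≈ 7.556 kg m⁻³.
N² = (g/ρ₀)·Δρ/Δz = g·(Δρ/ρ₀)/Δz = 9.8 × 7.3787 × 10⁻³ / 88 = 8.2172 × 10⁻⁴ s⁻².
N = √(8.2172 × 10⁻⁴) = 0.028666 rad s⁻¹ → T = 2π/N = 219.19 s = 3.6532 min ≈ 3.65 min.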